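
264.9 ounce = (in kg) 7.51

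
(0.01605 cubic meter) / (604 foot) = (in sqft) 0.0009384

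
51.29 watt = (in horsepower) 0.06878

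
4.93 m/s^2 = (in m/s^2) 4.93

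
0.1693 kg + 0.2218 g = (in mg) 1.695e+05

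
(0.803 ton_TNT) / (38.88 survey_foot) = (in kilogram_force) 2.891e+07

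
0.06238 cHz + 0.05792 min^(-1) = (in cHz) 0.1589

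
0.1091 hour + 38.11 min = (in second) 2679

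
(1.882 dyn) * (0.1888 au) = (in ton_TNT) 0.000127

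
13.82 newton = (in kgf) 1.409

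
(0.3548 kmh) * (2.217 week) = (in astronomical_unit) 8.834e-07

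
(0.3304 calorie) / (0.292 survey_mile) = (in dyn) 294.2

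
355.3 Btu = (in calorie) 8.959e+04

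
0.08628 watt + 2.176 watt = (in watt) 2.262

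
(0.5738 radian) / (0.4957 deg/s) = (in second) 66.32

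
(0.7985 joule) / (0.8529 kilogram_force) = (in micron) 9.547e+04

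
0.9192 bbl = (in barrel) 0.9192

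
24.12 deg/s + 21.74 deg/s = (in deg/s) 45.86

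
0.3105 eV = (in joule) 4.975e-20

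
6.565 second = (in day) 7.598e-05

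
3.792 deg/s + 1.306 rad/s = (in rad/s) 1.372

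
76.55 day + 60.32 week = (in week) 71.26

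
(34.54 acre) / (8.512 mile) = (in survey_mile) 0.00634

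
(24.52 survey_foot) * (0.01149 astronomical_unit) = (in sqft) 1.383e+11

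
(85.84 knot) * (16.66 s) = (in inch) 2.896e+04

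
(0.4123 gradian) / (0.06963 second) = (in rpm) 0.8882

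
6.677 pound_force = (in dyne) 2.97e+06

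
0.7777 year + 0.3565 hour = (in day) 283.9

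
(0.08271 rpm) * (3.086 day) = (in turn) 367.6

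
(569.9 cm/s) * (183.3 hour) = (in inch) 1.481e+08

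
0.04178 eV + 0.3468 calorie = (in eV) 9.056e+18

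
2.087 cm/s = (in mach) 6.129e-05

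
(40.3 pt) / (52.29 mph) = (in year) 1.929e-11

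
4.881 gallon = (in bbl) 0.1162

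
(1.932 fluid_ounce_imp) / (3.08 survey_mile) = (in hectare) 1.107e-12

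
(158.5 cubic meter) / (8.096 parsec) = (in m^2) 6.345e-16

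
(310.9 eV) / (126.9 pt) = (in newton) 1.113e-15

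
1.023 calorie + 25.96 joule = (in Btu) 0.02866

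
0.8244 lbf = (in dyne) 3.667e+05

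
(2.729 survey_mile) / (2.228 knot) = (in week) 0.006336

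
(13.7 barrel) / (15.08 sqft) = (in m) 1.555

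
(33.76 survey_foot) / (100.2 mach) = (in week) 4.987e-10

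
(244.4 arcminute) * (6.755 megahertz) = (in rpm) 4.586e+06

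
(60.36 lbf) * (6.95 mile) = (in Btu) 2846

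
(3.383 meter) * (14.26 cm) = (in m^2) 0.4824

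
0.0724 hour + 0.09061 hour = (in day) 0.006792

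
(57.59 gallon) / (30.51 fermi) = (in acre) 1.766e+09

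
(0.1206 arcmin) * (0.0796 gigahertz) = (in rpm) 2.667e+04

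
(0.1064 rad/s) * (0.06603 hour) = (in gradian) 1610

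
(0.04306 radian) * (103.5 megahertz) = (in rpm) 4.256e+07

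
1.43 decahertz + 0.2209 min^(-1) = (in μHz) 1.43e+07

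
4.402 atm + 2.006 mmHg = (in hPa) 4463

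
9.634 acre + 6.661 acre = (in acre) 16.29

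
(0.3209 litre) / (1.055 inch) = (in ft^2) 0.1289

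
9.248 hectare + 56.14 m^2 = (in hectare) 9.254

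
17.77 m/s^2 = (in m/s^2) 17.77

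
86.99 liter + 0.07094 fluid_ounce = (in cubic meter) 0.08699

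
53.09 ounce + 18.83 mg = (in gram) 1505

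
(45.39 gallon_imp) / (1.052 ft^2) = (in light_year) 2.232e-16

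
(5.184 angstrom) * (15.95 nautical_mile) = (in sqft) 0.0001648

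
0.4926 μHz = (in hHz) 4.926e-09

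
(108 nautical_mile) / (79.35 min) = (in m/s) 42.01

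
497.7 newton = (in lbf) 111.9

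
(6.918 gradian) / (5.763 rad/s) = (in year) 5.979e-10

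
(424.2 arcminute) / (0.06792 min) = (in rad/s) 0.03028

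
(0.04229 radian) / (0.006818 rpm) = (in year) 1.878e-06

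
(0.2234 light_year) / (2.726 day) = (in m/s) 8.974e+09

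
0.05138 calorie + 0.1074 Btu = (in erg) 1.135e+09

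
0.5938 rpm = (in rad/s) 0.06218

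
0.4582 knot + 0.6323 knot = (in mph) 1.255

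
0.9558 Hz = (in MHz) 9.558e-07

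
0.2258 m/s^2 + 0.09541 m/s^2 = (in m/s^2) 0.3212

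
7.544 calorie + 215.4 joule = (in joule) 247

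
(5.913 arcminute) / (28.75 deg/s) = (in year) 1.087e-10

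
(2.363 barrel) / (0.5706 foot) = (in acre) 0.0005338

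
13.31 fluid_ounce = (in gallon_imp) 0.08659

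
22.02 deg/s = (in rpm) 3.67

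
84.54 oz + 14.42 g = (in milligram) 2.411e+06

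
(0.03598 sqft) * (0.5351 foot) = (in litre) 0.5452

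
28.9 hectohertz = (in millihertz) 2.89e+06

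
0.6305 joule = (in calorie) 0.1507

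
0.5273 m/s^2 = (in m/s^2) 0.5273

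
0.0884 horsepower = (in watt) 65.92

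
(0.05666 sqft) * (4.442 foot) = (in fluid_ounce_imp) 250.8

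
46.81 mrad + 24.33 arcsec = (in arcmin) 161.3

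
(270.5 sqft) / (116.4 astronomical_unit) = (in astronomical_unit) 9.647e-24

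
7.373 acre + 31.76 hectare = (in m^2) 3.474e+05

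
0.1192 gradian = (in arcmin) 6.437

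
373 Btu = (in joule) 3.935e+05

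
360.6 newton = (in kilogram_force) 36.77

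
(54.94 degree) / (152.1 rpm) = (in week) 9.954e-08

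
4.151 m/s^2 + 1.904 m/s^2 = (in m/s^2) 6.055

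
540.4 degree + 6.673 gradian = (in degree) 546.4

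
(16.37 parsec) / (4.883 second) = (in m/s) 1.034e+17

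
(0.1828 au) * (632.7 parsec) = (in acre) 1.319e+26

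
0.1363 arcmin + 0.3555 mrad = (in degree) 0.02264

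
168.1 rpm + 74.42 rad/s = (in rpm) 878.8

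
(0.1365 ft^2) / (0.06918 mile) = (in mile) 7.078e-08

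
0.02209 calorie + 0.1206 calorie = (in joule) 0.597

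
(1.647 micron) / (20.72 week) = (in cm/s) 1.314e-11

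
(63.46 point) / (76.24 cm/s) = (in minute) 0.0004894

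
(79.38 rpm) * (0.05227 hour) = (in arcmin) 5.377e+06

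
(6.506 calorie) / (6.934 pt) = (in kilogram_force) 1135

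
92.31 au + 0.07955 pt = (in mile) 8.581e+09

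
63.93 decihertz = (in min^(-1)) 383.6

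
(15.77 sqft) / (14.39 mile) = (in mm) 0.06326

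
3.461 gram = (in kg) 0.003461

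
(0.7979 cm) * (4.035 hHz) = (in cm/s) 322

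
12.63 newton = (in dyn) 1.263e+06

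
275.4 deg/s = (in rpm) 45.9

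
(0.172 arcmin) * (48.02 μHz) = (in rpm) 2.294e-08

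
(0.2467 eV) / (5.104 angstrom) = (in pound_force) 1.741e-11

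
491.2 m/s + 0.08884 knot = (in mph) 1099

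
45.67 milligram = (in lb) 0.0001007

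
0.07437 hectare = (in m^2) 743.7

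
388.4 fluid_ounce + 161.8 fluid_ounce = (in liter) 16.27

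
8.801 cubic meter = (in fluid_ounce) 2.976e+05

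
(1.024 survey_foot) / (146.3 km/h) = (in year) 2.435e-10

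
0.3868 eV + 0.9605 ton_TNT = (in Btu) 3.809e+06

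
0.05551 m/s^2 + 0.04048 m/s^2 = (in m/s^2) 0.09599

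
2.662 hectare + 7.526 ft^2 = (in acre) 6.578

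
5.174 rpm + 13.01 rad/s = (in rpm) 129.4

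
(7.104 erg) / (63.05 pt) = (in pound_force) 7.18e-06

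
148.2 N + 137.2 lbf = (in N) 758.5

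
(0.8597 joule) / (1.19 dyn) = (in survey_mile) 44.89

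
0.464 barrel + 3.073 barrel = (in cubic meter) 0.5623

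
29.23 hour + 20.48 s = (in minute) 1754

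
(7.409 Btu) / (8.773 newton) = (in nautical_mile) 0.4811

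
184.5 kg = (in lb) 406.8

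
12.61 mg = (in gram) 0.01261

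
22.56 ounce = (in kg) 0.6396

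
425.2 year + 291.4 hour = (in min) 2.235e+08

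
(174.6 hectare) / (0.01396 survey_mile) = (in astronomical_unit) 5.195e-07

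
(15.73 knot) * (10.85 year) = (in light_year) 2.927e-07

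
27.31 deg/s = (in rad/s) 0.4766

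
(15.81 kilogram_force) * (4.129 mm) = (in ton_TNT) 1.53e-10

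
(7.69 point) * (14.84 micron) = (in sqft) 4.333e-07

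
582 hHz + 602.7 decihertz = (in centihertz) 5.826e+06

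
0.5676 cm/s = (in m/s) 0.005676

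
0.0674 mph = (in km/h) 0.1085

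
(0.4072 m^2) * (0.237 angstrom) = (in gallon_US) 2.549e-09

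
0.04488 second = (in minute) 0.000748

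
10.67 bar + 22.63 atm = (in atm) 33.16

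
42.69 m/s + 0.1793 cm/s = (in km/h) 153.7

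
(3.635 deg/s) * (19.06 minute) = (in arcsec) 1.497e+07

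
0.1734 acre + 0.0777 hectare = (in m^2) 1479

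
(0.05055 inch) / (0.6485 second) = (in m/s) 0.00198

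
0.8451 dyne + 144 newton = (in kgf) 14.68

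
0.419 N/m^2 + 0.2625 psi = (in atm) 0.01787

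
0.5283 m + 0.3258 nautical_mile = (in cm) 6.039e+04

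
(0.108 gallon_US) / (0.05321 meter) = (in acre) 1.899e-06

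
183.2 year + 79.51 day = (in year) 183.4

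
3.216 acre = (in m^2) 1.301e+04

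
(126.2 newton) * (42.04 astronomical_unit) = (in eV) 4.954e+33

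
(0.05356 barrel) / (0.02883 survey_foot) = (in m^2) 0.969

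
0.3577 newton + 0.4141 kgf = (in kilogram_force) 0.4506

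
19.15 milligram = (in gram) 0.01915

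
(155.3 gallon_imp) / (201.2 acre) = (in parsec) 2.81e-23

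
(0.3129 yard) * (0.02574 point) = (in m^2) 2.598e-06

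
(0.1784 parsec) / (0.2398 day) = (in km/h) 9.565e+11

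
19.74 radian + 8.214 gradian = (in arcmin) 6.83e+04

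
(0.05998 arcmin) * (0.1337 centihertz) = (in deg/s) 1.337e-06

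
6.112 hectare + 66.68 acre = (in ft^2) 3.562e+06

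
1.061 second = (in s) 1.061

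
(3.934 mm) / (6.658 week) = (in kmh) 3.517e-09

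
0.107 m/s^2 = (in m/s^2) 0.107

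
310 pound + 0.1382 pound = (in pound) 310.1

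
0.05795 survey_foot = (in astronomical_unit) 1.181e-13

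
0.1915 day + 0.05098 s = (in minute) 275.8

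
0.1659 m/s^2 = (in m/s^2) 0.1659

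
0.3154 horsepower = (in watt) 235.2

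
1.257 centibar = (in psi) 0.1823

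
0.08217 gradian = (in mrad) 1.291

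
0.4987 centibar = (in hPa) 4.987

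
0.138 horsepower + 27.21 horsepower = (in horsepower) 27.35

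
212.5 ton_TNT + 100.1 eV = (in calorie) 2.125e+11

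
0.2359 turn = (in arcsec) 3.057e+05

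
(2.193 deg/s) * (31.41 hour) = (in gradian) 2.755e+05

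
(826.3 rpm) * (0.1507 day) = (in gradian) 7.173e+07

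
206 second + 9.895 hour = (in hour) 9.952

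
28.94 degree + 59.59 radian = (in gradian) 3826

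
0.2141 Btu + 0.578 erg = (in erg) 2.259e+09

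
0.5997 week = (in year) 0.0115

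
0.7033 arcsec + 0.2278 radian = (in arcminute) 783.1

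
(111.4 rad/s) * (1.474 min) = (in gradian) 6.272e+05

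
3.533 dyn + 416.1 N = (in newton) 416.1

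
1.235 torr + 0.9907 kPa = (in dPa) 1.155e+04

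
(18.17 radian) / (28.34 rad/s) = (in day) 7.421e-06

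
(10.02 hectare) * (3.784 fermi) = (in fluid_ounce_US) 1.282e-05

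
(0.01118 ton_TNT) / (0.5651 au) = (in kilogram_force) 5.642e-05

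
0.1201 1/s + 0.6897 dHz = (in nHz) 1.891e+08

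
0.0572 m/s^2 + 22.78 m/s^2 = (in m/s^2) 22.84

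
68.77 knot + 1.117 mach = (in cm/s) 4.157e+04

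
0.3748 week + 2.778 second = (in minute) 3778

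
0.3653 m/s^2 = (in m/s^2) 0.3653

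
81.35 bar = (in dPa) 8.135e+07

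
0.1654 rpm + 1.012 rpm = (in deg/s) 7.064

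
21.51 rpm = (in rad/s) 2.253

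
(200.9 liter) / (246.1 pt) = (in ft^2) 24.91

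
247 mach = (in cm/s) 8.41e+06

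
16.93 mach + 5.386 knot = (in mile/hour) 1.29e+04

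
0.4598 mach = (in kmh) 563.6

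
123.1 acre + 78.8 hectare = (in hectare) 128.6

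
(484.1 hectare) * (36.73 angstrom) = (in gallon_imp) 3.911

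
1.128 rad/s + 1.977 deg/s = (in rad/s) 1.163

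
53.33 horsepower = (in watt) 3.977e+04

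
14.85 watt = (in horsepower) 0.01991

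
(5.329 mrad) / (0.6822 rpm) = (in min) 0.001243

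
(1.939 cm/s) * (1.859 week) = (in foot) 7.152e+04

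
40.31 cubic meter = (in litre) 4.031e+04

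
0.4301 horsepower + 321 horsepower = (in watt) 2.397e+05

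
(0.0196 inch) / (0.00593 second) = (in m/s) 0.08395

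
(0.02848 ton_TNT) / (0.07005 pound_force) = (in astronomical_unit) 0.002556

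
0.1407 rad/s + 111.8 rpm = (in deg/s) 678.9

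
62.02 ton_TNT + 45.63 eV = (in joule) 2.595e+11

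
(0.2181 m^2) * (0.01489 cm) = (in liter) 0.03248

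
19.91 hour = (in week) 0.1185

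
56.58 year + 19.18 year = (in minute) 3.982e+07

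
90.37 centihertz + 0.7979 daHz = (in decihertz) 88.83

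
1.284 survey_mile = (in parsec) 6.697e-14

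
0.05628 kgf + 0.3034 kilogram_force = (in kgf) 0.3597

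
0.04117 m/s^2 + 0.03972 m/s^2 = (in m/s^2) 0.08089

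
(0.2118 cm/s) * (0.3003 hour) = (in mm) 2290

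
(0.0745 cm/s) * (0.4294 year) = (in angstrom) 1.009e+14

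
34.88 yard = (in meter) 31.89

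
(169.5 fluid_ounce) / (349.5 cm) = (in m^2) 0.001434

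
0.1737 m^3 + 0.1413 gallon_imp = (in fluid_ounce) 5895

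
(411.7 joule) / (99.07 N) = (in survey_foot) 13.63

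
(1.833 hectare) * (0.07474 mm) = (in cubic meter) 1.37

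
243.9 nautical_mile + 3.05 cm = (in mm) 4.517e+08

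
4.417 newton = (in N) 4.417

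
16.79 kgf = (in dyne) 1.647e+07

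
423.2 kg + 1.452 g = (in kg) 423.2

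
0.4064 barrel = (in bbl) 0.4064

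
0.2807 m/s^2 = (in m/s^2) 0.2807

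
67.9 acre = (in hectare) 27.48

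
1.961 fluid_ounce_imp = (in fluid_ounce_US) 1.884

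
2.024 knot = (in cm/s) 104.1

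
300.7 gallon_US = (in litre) 1138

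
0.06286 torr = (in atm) 8.271e-05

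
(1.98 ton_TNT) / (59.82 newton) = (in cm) 1.385e+10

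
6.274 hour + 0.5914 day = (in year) 0.002336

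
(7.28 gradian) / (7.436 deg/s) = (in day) 1.02e-05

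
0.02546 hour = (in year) 2.906e-06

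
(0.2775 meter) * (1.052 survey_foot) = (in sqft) 0.9578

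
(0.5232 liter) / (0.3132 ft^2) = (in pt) 50.97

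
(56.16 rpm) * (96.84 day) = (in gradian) 3.133e+09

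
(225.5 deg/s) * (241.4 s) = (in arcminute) 3.266e+06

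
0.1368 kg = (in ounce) 4.825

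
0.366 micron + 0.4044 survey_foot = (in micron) 1.233e+05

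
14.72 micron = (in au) 9.84e-17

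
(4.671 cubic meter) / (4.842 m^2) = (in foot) 3.165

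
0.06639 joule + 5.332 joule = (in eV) 3.369e+19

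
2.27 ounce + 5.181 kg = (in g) 5245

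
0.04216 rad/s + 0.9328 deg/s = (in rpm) 0.5581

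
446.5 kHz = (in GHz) 0.0004465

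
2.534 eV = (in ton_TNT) 9.703e-29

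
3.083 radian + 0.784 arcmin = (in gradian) 196.3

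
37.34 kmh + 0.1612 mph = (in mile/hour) 23.36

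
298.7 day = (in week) 42.67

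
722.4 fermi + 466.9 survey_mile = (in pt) 2.13e+09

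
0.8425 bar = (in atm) 0.8315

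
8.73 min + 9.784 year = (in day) 3571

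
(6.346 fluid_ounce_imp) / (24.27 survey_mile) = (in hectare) 4.616e-13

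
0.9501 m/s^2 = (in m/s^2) 0.9501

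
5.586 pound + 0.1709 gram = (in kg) 2.534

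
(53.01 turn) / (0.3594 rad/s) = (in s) 926.7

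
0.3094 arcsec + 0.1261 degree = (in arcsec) 454.3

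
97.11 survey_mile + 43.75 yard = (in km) 156.3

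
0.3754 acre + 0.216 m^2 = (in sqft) 1.635e+04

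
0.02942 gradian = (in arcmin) 1.589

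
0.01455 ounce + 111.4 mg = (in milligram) 523.9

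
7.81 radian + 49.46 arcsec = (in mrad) 7810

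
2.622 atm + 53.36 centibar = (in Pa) 3.19e+05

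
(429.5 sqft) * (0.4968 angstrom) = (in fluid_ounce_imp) 6.977e-05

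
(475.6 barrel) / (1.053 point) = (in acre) 50.3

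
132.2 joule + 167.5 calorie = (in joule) 833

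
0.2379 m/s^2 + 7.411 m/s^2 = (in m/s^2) 7.649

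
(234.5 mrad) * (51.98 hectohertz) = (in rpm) 1.164e+04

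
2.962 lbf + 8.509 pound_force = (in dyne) 5.103e+06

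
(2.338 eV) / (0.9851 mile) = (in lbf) 5.312e-23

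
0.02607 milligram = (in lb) 5.747e-08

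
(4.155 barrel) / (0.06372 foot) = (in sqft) 366.1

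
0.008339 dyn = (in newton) 8.339e-08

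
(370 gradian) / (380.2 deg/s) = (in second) 0.8759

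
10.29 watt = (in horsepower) 0.0138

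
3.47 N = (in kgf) 0.3538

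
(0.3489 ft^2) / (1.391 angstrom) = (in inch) 9.174e+09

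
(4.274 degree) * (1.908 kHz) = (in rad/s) 142.3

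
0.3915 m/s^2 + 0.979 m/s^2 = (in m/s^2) 1.371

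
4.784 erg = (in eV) 2.986e+12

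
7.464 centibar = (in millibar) 74.64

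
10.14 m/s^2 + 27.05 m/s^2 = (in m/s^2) 37.19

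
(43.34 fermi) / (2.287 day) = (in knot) 4.264e-19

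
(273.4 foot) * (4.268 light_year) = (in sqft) 3.622e+19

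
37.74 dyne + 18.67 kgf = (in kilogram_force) 18.67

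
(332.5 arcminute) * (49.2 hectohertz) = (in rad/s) 475.9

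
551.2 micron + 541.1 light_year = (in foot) 1.68e+19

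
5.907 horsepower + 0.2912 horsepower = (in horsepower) 6.198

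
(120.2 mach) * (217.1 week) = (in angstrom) 5.374e+22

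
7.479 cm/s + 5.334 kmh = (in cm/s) 155.6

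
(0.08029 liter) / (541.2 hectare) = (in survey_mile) 9.218e-15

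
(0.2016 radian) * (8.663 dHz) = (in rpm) 1.668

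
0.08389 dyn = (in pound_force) 1.886e-07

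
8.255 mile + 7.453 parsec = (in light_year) 24.31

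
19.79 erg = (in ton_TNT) 4.73e-16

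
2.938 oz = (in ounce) 2.938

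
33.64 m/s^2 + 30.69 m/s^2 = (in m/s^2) 64.33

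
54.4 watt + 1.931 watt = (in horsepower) 0.07554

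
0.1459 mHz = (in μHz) 145.9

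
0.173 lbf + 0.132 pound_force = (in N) 1.357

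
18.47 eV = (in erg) 2.959e-11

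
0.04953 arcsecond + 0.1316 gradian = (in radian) 0.002067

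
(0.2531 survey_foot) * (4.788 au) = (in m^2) 5.526e+10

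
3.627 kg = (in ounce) 127.9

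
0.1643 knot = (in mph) 0.1891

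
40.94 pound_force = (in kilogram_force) 18.57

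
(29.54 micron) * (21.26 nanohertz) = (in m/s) 6.28e-13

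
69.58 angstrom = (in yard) 7.609e-09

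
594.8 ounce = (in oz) 594.8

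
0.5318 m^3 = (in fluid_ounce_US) 1.798e+04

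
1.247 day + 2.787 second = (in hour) 29.93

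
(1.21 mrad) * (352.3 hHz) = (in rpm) 407.1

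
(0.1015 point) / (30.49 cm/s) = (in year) 3.724e-12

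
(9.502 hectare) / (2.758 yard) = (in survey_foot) 1.236e+05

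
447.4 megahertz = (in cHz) 4.474e+10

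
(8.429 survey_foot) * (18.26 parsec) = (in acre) 3.577e+14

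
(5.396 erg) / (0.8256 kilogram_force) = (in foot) 2.187e-07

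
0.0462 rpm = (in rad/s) 0.004838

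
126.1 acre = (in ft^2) 5.493e+06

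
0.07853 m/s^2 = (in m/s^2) 0.07853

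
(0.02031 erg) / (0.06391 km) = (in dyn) 3.178e-06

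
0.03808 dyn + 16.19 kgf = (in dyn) 1.588e+07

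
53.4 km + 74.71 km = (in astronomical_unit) 8.564e-07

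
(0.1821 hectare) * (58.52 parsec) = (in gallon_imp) 7.233e+23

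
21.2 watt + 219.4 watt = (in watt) 240.6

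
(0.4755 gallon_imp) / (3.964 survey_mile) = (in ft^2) 3.647e-06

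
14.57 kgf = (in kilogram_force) 14.57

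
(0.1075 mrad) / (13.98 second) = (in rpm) 7.343e-05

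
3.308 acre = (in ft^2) 1.441e+05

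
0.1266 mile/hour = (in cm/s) 5.66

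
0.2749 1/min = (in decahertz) 0.0004582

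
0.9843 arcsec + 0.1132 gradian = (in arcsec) 367.8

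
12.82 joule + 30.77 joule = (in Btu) 0.04132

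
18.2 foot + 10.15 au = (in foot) 4.982e+12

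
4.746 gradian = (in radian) 0.07455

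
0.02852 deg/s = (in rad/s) 0.0004978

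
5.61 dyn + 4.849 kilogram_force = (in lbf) 10.69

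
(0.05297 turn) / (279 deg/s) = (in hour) 1.899e-05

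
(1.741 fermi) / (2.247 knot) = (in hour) 4.184e-19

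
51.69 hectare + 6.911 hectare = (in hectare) 58.6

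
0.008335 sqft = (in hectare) 7.743e-08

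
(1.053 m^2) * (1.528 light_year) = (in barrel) 9.574e+16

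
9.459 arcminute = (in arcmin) 9.459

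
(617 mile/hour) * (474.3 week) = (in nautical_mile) 4.272e+07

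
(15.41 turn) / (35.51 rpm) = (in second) 26.04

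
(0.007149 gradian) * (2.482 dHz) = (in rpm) 0.0002662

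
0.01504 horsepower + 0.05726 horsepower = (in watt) 53.91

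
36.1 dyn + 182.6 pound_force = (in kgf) 82.83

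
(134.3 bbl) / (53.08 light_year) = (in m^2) 4.252e-17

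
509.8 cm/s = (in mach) 0.01497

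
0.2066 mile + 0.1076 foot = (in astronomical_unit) 2.223e-09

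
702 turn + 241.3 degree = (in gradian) 2.811e+05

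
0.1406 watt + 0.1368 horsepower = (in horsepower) 0.137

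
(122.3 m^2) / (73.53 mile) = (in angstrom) 1.034e+07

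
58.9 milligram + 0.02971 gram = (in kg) 8.861e-05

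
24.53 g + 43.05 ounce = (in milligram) 1.245e+06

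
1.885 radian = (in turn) 0.3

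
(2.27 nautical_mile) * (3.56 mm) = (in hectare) 0.001497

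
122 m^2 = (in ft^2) 1313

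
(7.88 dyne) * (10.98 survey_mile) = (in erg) 1.392e+07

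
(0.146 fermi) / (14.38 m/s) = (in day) 1.175e-22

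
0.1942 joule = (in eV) 1.212e+18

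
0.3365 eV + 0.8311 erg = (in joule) 8.311e-08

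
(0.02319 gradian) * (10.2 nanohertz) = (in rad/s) 3.716e-12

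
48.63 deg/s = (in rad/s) 0.8488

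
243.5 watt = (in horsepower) 0.3265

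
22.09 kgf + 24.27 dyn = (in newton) 216.6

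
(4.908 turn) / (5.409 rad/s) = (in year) 1.808e-07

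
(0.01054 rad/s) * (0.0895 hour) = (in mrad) 3396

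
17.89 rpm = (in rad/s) 1.873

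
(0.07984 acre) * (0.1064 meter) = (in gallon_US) 9082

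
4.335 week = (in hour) 728.3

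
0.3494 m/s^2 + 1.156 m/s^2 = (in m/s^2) 1.505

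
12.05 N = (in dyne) 1.205e+06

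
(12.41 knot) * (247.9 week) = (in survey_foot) 3.14e+09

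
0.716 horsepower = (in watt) 533.9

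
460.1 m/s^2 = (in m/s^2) 460.1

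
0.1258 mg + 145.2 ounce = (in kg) 4.116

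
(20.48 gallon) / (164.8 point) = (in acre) 0.0003295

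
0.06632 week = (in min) 668.5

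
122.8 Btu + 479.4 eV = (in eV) 8.087e+23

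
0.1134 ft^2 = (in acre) 2.603e-06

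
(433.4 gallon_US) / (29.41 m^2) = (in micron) 5.578e+04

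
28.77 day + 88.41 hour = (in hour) 778.9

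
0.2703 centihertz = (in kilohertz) 2.703e-06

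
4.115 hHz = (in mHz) 4.115e+05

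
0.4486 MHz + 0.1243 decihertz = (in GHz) 0.0004486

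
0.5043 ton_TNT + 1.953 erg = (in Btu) 2e+06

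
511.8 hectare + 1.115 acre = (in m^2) 5.123e+06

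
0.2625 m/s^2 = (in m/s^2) 0.2625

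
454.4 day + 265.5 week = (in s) 1.998e+08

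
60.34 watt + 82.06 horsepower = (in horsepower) 82.14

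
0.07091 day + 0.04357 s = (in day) 0.07091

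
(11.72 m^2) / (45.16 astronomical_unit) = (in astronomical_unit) 1.16e-23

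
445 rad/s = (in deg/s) 2.55e+04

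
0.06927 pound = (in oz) 1.108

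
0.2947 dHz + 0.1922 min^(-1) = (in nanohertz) 3.267e+07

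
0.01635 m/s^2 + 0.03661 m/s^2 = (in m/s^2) 0.05296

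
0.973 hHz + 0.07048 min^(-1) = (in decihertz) 973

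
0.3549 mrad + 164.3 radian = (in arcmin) 5.648e+05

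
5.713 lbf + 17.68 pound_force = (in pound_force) 23.39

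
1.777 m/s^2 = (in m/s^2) 1.777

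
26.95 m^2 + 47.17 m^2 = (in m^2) 74.12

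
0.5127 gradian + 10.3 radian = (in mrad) 1.031e+04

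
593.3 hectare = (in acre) 1466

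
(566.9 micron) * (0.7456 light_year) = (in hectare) 3.999e+08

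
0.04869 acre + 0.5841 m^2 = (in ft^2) 2127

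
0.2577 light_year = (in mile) 1.515e+12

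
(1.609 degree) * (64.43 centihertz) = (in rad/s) 0.01809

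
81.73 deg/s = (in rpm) 13.62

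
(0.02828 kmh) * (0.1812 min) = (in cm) 8.541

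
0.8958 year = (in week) 46.71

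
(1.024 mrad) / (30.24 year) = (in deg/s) 6.152e-11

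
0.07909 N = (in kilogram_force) 0.008065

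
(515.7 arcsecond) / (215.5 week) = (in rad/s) 1.918e-11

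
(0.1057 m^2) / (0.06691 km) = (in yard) 0.001728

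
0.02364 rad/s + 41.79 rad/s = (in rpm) 399.3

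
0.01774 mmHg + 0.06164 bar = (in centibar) 6.166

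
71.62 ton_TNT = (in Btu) 2.84e+08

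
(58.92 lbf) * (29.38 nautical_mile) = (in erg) 1.426e+14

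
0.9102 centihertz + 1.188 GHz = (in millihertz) 1.188e+12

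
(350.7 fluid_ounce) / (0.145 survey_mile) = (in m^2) 4.444e-05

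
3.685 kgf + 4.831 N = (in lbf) 9.21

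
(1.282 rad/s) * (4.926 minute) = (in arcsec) 7.816e+07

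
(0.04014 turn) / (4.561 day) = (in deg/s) 3.667e-05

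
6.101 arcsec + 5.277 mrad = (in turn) 0.0008446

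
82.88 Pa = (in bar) 0.0008288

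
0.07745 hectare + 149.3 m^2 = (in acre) 0.2283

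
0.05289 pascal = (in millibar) 0.0005289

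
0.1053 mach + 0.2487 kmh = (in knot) 69.83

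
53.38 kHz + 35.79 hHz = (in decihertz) 5.696e+05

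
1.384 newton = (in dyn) 1.384e+05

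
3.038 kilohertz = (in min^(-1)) 1.823e+05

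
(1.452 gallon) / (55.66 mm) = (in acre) 2.44e-05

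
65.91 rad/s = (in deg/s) 3776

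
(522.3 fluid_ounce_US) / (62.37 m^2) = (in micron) 247.7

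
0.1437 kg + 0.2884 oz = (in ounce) 5.357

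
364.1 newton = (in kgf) 37.13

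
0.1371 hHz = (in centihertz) 1371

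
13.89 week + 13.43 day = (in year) 0.3032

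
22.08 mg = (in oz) 0.0007788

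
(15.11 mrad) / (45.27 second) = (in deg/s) 0.01912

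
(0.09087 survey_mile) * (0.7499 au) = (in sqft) 1.766e+14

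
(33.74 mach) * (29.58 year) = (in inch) 4.219e+14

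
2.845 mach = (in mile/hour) 2167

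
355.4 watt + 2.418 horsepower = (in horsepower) 2.895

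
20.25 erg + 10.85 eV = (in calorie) 4.84e-07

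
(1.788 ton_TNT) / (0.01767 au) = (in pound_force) 0.6362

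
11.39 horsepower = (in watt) 8494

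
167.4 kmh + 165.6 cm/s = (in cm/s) 4816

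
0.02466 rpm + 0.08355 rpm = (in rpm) 0.1082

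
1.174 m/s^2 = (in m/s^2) 1.174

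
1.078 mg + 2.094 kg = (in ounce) 73.86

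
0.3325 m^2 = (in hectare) 3.325e-05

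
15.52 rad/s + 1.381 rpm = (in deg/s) 897.5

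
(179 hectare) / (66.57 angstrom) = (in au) 1797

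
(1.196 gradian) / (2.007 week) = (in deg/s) 8.868e-07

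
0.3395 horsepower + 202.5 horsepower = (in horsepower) 202.8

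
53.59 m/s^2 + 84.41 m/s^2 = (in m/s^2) 138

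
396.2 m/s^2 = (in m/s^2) 396.2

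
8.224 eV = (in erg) 1.318e-11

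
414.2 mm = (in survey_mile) 0.0002574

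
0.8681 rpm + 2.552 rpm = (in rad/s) 0.3582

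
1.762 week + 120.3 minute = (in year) 0.03402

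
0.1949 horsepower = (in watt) 145.3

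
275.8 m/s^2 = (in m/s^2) 275.8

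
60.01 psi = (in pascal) 4.138e+05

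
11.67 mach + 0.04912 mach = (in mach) 11.72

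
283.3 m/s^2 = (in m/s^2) 283.3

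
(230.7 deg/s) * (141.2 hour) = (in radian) 2.047e+06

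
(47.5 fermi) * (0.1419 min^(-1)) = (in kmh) 4.044e-16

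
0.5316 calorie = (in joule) 2.224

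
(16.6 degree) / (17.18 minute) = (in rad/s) 0.0002811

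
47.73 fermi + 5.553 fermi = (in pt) 1.51e-10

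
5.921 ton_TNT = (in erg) 2.477e+17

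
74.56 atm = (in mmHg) 5.667e+04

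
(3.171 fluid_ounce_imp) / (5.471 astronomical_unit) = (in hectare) 1.101e-20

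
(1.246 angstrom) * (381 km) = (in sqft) 0.000511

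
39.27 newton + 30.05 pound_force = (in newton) 172.9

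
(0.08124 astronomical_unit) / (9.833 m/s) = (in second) 1.236e+09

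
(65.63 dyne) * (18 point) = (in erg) 41.68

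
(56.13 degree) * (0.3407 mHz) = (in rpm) 0.003187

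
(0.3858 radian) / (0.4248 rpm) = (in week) 1.434e-05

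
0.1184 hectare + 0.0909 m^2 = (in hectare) 0.1184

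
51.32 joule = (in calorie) 12.27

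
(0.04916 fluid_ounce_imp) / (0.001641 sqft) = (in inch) 0.3607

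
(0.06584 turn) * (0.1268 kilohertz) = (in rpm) 500.9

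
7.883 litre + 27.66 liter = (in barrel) 0.2236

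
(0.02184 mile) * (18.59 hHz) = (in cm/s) 6.534e+06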